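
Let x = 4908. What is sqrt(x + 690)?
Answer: 3*sqrt(622) ≈ 74.820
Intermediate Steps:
sqrt(x + 690) = sqrt(4908 + 690) = sqrt(5598) = 3*sqrt(622)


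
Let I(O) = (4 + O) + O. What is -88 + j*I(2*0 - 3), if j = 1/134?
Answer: -5897/67 ≈ -88.015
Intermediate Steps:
j = 1/134 ≈ 0.0074627
I(O) = 4 + 2*O
-88 + j*I(2*0 - 3) = -88 + (4 + 2*(2*0 - 3))/134 = -88 + (4 + 2*(0 - 3))/134 = -88 + (4 + 2*(-3))/134 = -88 + (4 - 6)/134 = -88 + (1/134)*(-2) = -88 - 1/67 = -5897/67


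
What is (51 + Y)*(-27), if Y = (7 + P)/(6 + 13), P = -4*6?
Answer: -25704/19 ≈ -1352.8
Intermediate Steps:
P = -24
Y = -17/19 (Y = (7 - 24)/(6 + 13) = -17/19 ≈ -0.89474)
(51 + Y)*(-27) = (51 - 17/19)*(-27) = (952/19)*(-27) = -25704/19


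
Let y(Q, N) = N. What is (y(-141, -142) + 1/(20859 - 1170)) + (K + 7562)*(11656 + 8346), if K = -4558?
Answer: 1183030615675/19689 ≈ 6.0086e+7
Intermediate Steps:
(y(-141, -142) + 1/(20859 - 1170)) + (K + 7562)*(11656 + 8346) = (-142 + 1/(20859 - 1170)) + (-4558 + 7562)*(11656 + 8346) = (-142 + 1/19689) + 3004*20002 = (-142 + 1/19689) + 60086008 = -2795837/19689 + 60086008 = 1183030615675/19689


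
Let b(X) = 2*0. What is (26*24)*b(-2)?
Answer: 0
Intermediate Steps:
b(X) = 0
(26*24)*b(-2) = (26*24)*0 = 624*0 = 0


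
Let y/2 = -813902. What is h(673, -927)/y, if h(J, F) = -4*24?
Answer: 24/406951 ≈ 5.8975e-5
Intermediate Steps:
h(J, F) = -96
y = -1627804 (y = 2*(-813902) = -1627804)
h(673, -927)/y = -96/(-1627804) = -96*(-1/1627804) = 24/406951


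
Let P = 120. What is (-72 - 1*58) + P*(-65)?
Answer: -7930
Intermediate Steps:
(-72 - 1*58) + P*(-65) = (-72 - 1*58) + 120*(-65) = (-72 - 58) - 7800 = -130 - 7800 = -7930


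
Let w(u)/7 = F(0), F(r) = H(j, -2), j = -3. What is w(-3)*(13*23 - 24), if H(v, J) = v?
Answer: -5775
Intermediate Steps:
F(r) = -3
w(u) = -21 (w(u) = 7*(-3) = -21)
w(-3)*(13*23 - 24) = -21*(13*23 - 24) = -21*(299 - 24) = -21*275 = -5775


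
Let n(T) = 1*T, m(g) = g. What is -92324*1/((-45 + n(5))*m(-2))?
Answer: -23081/20 ≈ -1154.1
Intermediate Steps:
n(T) = T
-92324*1/((-45 + n(5))*m(-2)) = -92324*(-1/(2*(-45 + 5))) = -92324/((-40*(-2))) = -92324/80 = -92324*1/80 = -23081/20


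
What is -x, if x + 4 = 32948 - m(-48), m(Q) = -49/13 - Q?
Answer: -427697/13 ≈ -32900.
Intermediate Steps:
m(Q) = -49/13 - Q (m(Q) = -49*1/13 - Q = -49/13 - Q)
x = 427697/13 (x = -4 + (32948 - (-49/13 - 1*(-48))) = -4 + (32948 - (-49/13 + 48)) = -4 + (32948 - 1*575/13) = -4 + (32948 - 575/13) = -4 + 427749/13 = 427697/13 ≈ 32900.)
-x = -1*427697/13 = -427697/13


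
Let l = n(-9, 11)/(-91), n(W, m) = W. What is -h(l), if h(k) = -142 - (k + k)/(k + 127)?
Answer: 821195/5783 ≈ 142.00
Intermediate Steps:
l = 9/91 (l = -9/(-91) = -9*(-1/91) = 9/91 ≈ 0.098901)
h(k) = -142 - 2*k/(127 + k)
-h(l) = -2*(-9017 - 72*9/91)/(127 + 9/91) = -2*(-9017 - 648/91)/11566/91 = -2*91*(-821195)/(11566*91) = -1*(-821195/5783) = 821195/5783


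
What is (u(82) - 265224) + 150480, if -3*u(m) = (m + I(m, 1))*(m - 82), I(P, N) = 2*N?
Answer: -114744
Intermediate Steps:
u(m) = -(-82 + m)*(2 + m)/3 (u(m) = -(m + 2*1)*(m - 82)/3 = -(m + 2)*(-82 + m)/3 = -(2 + m)*(-82 + m)/3 = -(-82 + m)*(2 + m)/3)
(u(82) - 265224) + 150480 = ((164/3 - 1/3*82**2 + (80/3)*82) - 265224) + 150480 = ((164/3 - 1/3*6724 + 6560/3) - 265224) + 150480 = ((164/3 - 6724/3 + 6560/3) - 265224) + 150480 = (0 - 265224) + 150480 = -265224 + 150480 = -114744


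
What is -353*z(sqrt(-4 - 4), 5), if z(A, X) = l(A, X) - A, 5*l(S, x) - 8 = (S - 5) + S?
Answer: -1059/5 + 2118*I*sqrt(2)/5 ≈ -211.8 + 599.06*I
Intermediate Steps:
l(S, x) = 3/5 + 2*S/5 (l(S, x) = 8/5 + ((S - 5) + S)/5 = 8/5 + ((-5 + S) + S)/5 = 8/5 + (-5 + 2*S)/5 = 8/5 + (-1 + 2*S/5) = 3/5 + 2*S/5)
z(A, X) = 3/5 - 3*A/5 (z(A, X) = (3/5 + 2*A/5) - A = 3/5 - 3*A/5)
-353*z(sqrt(-4 - 4), 5) = -353*(3/5 - 3*sqrt(-4 - 4)/5) = -353*(3/5 - 6*I*sqrt(2)/5) = -1059/5 + 2118*I*sqrt(2)/5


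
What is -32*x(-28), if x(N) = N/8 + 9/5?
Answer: 272/5 ≈ 54.400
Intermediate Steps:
x(N) = 9/5 + N/8 (x(N) = N*(⅛) + 9*(⅕) = N/8 + 9/5 = 9/5 + N/8)
-32*x(-28) = -32*(9/5 + (⅛)*(-28)) = -32*(9/5 - 7/2) = -32*(-17/10) = 272/5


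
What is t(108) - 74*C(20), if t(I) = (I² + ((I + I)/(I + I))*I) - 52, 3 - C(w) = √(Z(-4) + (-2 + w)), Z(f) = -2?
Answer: 11794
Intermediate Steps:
C(w) = 3 - √(-4 + w) (C(w) = 3 - √(-2 + (-2 + w)) = 3 - √(-4 + w))
t(I) = -52 + I + I² (t(I) = (I² + ((2*I)/((2*I)))*I) - 52 = (I² + ((2*I)*(1/(2*I)))*I) - 52 = (I² + 1*I) - 52 = (I² + I) - 52 = (I + I²) - 52 = -52 + I + I²)
t(108) - 74*C(20) = (-52 + 108 + 108²) - 74*(3 - √(-4 + 20)) = (-52 + 108 + 11664) - 74*(3 - √16) = 11720 - 74*(3 - 1*4) = 11720 - 74*(3 - 4) = 11720 - 74*(-1) = 11720 + 74 = 11794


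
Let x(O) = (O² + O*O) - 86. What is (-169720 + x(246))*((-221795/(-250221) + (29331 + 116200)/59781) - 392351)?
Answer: 31805621287379184630/1662051289 ≈ 1.9136e+10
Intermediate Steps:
x(O) = -86 + 2*O² (x(O) = (O² + O²) - 86 = 2*O² - 86 = -86 + 2*O²)
(-169720 + x(246))*((-221795/(-250221) + (29331 + 116200)/59781) - 392351) = (-169720 + (-86 + 2*246²))*((-221795/(-250221) + (29331 + 116200)/59781) - 392351) = (-169720 + (-86 + 2*60516))*((-221795*(-1/250221) + 145531*(1/59781)) - 392351) = (-169720 + (-86 + 121032))*((221795/250221 + 145531/59781) - 392351) = (-169720 + 120946)*(5519337694/1662051289 - 392351) = -48774*(-652101965952745/1662051289) = 31805621287379184630/1662051289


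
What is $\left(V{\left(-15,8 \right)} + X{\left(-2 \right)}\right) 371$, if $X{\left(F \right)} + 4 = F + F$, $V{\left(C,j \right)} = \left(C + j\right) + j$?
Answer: $-2597$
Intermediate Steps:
$V{\left(C,j \right)} = C + 2 j$
$X{\left(F \right)} = -4 + 2 F$ ($X{\left(F \right)} = -4 + \left(F + F\right) = -4 + 2 F$)
$\left(V{\left(-15,8 \right)} + X{\left(-2 \right)}\right) 371 = \left(\left(-15 + 2 \cdot 8\right) + \left(-4 + 2 \left(-2\right)\right)\right) 371 = \left(\left(-15 + 16\right) - 8\right) 371 = \left(1 - 8\right) 371 = \left(-7\right) 371 = -2597$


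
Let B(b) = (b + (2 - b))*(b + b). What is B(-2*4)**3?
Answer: -32768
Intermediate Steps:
B(b) = 4*b (B(b) = 2*(2*b) = 4*b)
B(-2*4)**3 = (4*(-2*4))**3 = (4*(-8))**3 = (-32)**3 = -32768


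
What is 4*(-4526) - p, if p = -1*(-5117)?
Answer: -23221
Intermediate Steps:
p = 5117
4*(-4526) - p = 4*(-4526) - 1*5117 = -18104 - 5117 = -23221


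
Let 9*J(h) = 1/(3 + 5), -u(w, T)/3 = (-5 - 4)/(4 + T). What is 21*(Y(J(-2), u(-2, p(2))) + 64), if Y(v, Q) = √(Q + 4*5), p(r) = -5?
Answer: 1344 + 21*I*√7 ≈ 1344.0 + 55.561*I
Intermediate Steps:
u(w, T) = 27/(4 + T) (u(w, T) = -3*(-5 - 4)/(4 + T) = -(-27)/(4 + T) = 27/(4 + T))
J(h) = 1/72 (J(h) = 1/(9*(3 + 5)) = (⅑)/8 = (⅑)*(⅛) = 1/72)
Y(v, Q) = √(20 + Q) (Y(v, Q) = √(Q + 20) = √(20 + Q))
21*(Y(J(-2), u(-2, p(2))) + 64) = 21*(√(20 + 27/(4 - 5)) + 64) = 21*(√(20 + 27/(-1)) + 64) = 21*(√(20 + 27*(-1)) + 64) = 21*(√(20 - 27) + 64) = 21*(√(-7) + 64) = 21*(I*√7 + 64) = 21*(64 + I*√7) = 1344 + 21*I*√7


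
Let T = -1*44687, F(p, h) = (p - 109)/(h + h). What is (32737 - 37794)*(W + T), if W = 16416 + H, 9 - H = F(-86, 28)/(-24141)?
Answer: 4954211281461/34664 ≈ 1.4292e+8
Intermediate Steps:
F(p, h) = (-109 + p)/(2*h) (F(p, h) = (-109 + p)/((2*h)) = (-109 + p)*(1/(2*h)) = (-109 + p)/(2*h))
H = 311971/34664 (H = 9 - (1/2)*(-109 - 86)/28/(-24141) = 9 - (1/2)*(1/28)*(-195)*(-1)/24141 = 9 - (-195)*(-1)/(56*24141) = 9 - 1*5/34664 = 9 - 5/34664 = 311971/34664 ≈ 8.9998)
T = -44687
W = 569356195/34664 (W = 16416 + 311971/34664 = 569356195/34664 ≈ 16425.)
(32737 - 37794)*(W + T) = (32737 - 37794)*(569356195/34664 - 44687) = -5057*(-979673973/34664) = 4954211281461/34664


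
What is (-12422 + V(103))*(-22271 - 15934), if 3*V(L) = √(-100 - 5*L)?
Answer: 474582510 - 12735*I*√615 ≈ 4.7458e+8 - 3.1582e+5*I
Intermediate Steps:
V(L) = √(-100 - 5*L)/3
(-12422 + V(103))*(-22271 - 15934) = (-12422 + √(-100 - 5*103)/3)*(-22271 - 15934) = (-12422 + √(-100 - 515)/3)*(-38205) = (-12422 + √(-615)/3)*(-38205) = (-12422 + (I*√615)/3)*(-38205) = (-12422 + I*√615/3)*(-38205) = 474582510 - 12735*I*√615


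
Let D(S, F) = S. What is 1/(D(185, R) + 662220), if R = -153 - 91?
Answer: 1/662405 ≈ 1.5097e-6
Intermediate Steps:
R = -244
1/(D(185, R) + 662220) = 1/(185 + 662220) = 1/662405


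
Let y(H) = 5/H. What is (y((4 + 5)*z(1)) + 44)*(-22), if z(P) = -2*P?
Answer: -8657/9 ≈ -961.89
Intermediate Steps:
(y((4 + 5)*z(1)) + 44)*(-22) = (5/(((4 + 5)*(-2*1))) + 44)*(-22) = (5/((9*(-2))) + 44)*(-22) = (5/(-18) + 44)*(-22) = (5*(-1/18) + 44)*(-22) = (-5/18 + 44)*(-22) = (787/18)*(-22) = -8657/9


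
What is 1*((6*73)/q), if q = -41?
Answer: -438/41 ≈ -10.683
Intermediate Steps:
1*((6*73)/q) = 1*((6*73)/(-41)) = 1*(438*(-1/41)) = 1*(-438/41) = -438/41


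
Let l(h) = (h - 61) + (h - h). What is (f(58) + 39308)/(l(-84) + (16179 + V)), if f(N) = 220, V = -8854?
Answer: 9882/1795 ≈ 5.5053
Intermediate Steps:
l(h) = -61 + h (l(h) = (-61 + h) + 0 = -61 + h)
(f(58) + 39308)/(l(-84) + (16179 + V)) = (220 + 39308)/((-61 - 84) + (16179 - 8854)) = 39528/(-145 + 7325) = 39528/7180 = 39528*(1/7180) = 9882/1795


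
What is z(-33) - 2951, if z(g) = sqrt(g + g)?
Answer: -2951 + I*sqrt(66) ≈ -2951.0 + 8.124*I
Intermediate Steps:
z(g) = sqrt(2)*sqrt(g) (z(g) = sqrt(2*g) = sqrt(2)*sqrt(g))
z(-33) - 2951 = sqrt(2)*sqrt(-33) - 2951 = sqrt(2)*(I*sqrt(33)) - 2951 = I*sqrt(66) - 2951 = -2951 + I*sqrt(66)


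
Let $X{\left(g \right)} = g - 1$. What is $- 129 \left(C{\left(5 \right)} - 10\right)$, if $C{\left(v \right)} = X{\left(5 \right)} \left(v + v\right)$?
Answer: $-3870$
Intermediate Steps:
$X{\left(g \right)} = -1 + g$
$C{\left(v \right)} = 8 v$ ($C{\left(v \right)} = \left(-1 + 5\right) \left(v + v\right) = 4 \cdot 2 v = 8 v$)
$- 129 \left(C{\left(5 \right)} - 10\right) = - 129 \left(8 \cdot 5 - 10\right) = - 129 \left(40 - 10\right) = \left(-129\right) 30 = -3870$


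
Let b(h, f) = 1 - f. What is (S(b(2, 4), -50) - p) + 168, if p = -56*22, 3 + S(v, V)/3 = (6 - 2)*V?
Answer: 791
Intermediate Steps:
S(v, V) = -9 + 12*V (S(v, V) = -9 + 3*((6 - 2)*V) = -9 + 3*(4*V) = -9 + 12*V)
p = -1232
(S(b(2, 4), -50) - p) + 168 = ((-9 + 12*(-50)) - 1*(-1232)) + 168 = ((-9 - 600) + 1232) + 168 = (-609 + 1232) + 168 = 623 + 168 = 791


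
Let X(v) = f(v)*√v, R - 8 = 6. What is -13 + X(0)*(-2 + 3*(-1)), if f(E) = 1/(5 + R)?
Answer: -13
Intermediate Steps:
R = 14 (R = 8 + 6 = 14)
f(E) = 1/19 (f(E) = 1/(5 + 14) = 1/19)
X(v) = √v/19
-13 + X(0)*(-2 + 3*(-1)) = -13 + (√0/19)*(-2 + 3*(-1)) = -13 + ((1/19)*0)*(-2 - 3) = -13 + 0*(-5) = -13 + 0 = -13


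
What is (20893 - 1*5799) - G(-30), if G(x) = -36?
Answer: 15130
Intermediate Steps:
(20893 - 1*5799) - G(-30) = (20893 - 1*5799) - 1*(-36) = (20893 - 5799) + 36 = 15094 + 36 = 15130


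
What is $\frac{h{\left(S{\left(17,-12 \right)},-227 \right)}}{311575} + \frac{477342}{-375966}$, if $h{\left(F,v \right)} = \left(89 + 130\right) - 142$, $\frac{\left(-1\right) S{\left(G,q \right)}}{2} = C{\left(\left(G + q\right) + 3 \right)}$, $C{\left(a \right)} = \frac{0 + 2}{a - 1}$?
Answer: $- \frac{751004466}{591624275} \approx -1.2694$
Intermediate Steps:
$C{\left(a \right)} = \frac{2}{-1 + a}$
$S{\left(G,q \right)} = - \frac{4}{2 + G + q}$ ($S{\left(G,q \right)} = - 2 \frac{2}{-1 + \left(\left(G + q\right) + 3\right)} = - 2 \frac{2}{-1 + \left(3 + G + q\right)} = - 2 \frac{2}{2 + G + q} = - \frac{4}{2 + G + q}$)
$h{\left(F,v \right)} = 77$ ($h{\left(F,v \right)} = 219 - 142 = 77$)
$\frac{h{\left(S{\left(17,-12 \right)},-227 \right)}}{311575} + \frac{477342}{-375966} = \frac{77}{311575} + \frac{477342}{-375966} = 77 \cdot \frac{1}{311575} + 477342 \left(- \frac{1}{375966}\right) = \frac{7}{28325} - \frac{26519}{20887} = - \frac{751004466}{591624275}$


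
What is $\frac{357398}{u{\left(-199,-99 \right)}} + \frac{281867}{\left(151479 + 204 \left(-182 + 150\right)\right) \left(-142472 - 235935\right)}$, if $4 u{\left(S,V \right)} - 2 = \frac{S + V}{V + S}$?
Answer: $\frac{8712644164184127}{18283491019} \approx 4.7653 \cdot 10^{5}$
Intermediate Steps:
$u{\left(S,V \right)} = \frac{3}{4}$ ($u{\left(S,V \right)} = \frac{1}{2} + \frac{\left(S + V\right) \frac{1}{V + S}}{4} = \frac{1}{2} + \frac{\left(S + V\right) \frac{1}{S + V}}{4} = \frac{1}{2} + \frac{1}{4} \cdot 1 = \frac{1}{2} + \frac{1}{4} = \frac{3}{4}$)
$\frac{357398}{u{\left(-199,-99 \right)}} + \frac{281867}{\left(151479 + 204 \left(-182 + 150\right)\right) \left(-142472 - 235935\right)} = \frac{357398}{\frac{3}{4}} + \frac{281867}{\left(151479 + 204 \left(-182 + 150\right)\right) \left(-142472 - 235935\right)} = 357398 \cdot \frac{4}{3} + \frac{281867}{\left(151479 + 204 \left(-32\right)\right) \left(-378407\right)} = \frac{1429592}{3} + \frac{281867}{\left(151479 - 6528\right) \left(-378407\right)} = \frac{1429592}{3} + \frac{281867}{144951 \left(-378407\right)} = \frac{1429592}{3} + \frac{281867}{-54850473057} = \frac{1429592}{3} + 281867 \left(- \frac{1}{54850473057}\right) = \frac{1429592}{3} - \frac{281867}{54850473057} = \frac{8712644164184127}{18283491019}$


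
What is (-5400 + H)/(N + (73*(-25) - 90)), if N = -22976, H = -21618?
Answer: 9006/8297 ≈ 1.0855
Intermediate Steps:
(-5400 + H)/(N + (73*(-25) - 90)) = (-5400 - 21618)/(-22976 + (73*(-25) - 90)) = -27018/(-22976 + (-1825 - 90)) = -27018/(-22976 - 1915) = -27018/(-24891) = -27018*(-1/24891) = 9006/8297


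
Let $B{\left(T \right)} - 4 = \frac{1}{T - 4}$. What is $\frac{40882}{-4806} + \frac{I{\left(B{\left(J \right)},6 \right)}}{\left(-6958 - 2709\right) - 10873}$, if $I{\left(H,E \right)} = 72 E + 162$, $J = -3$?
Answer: $- \frac{210642761}{24678810} \approx -8.5354$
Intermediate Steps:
$B{\left(T \right)} = 4 + \frac{1}{-4 + T}$ ($B{\left(T \right)} = 4 + \frac{1}{T - 4} = 4 + \frac{1}{-4 + T}$)
$I{\left(H,E \right)} = 162 + 72 E$
$\frac{40882}{-4806} + \frac{I{\left(B{\left(J \right)},6 \right)}}{\left(-6958 - 2709\right) - 10873} = \frac{40882}{-4806} + \frac{162 + 72 \cdot 6}{\left(-6958 - 2709\right) - 10873} = 40882 \left(- \frac{1}{4806}\right) + \frac{162 + 432}{\left(-6958 + \left(-3314 + 605\right)\right) - 10873} = - \frac{20441}{2403} + \frac{594}{\left(-6958 - 2709\right) - 10873} = - \frac{20441}{2403} + \frac{594}{-9667 - 10873} = - \frac{20441}{2403} + \frac{594}{-20540} = - \frac{20441}{2403} + 594 \left(- \frac{1}{20540}\right) = - \frac{20441}{2403} - \frac{297}{10270} = - \frac{210642761}{24678810}$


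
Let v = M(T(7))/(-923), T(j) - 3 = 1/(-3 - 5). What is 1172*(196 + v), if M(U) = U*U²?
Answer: 27135529597/118144 ≈ 2.2968e+5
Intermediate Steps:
T(j) = 23/8 (T(j) = 3 + 1/(-3 - 5) = 3 + 1/(-8) = 3 - ⅛ = 23/8)
M(U) = U³
v = -12167/472576 (v = (23/8)³/(-923) = (12167/512)*(-1/923) = -12167/472576 ≈ -0.025746)
1172*(196 + v) = 1172*(196 - 12167/472576) = 1172*(92612729/472576) = 27135529597/118144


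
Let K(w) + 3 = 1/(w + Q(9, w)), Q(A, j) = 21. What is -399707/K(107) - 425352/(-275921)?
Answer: 14116969968632/105677743 ≈ 1.3359e+5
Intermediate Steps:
K(w) = -3 + 1/(21 + w) (K(w) = -3 + 1/(w + 21) = -3 + 1/(21 + w))
-399707/K(107) - 425352/(-275921) = -399707*(21 + 107)/(-62 - 3*107) - 425352/(-275921) = -399707*128/(-62 - 321) - 425352*(-1/275921) = -399707/((1/128)*(-383)) + 425352/275921 = -399707/(-383/128) + 425352/275921 = -399707*(-128/383) + 425352/275921 = 51162496/383 + 425352/275921 = 14116969968632/105677743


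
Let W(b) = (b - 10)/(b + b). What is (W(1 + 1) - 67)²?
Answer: 4761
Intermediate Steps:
W(b) = (-10 + b)/(2*b) (W(b) = (-10 + b)/((2*b)) = (-10 + b)*(1/(2*b)) = (-10 + b)/(2*b))
(W(1 + 1) - 67)² = ((-10 + (1 + 1))/(2*(1 + 1)) - 67)² = ((½)*(-10 + 2)/2 - 67)² = ((½)*(½)*(-8) - 67)² = (-2 - 67)² = (-69)² = 4761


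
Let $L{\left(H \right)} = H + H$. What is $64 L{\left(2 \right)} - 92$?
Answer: $164$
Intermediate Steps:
$L{\left(H \right)} = 2 H$
$64 L{\left(2 \right)} - 92 = 64 \cdot 2 \cdot 2 - 92 = 64 \cdot 4 - 92 = 256 - 92 = 164$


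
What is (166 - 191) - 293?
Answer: -318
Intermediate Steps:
(166 - 191) - 293 = -25 - 293 = -318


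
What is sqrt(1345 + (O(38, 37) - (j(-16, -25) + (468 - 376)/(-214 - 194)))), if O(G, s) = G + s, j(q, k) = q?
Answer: sqrt(14942490)/102 ≈ 37.898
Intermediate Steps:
sqrt(1345 + (O(38, 37) - (j(-16, -25) + (468 - 376)/(-214 - 194)))) = sqrt(1345 + ((38 + 37) - (-16 + (468 - 376)/(-214 - 194)))) = sqrt(1345 + (75 - (-16 + 92/(-408)))) = sqrt(1345 + (75 - (-16 + 92*(-1/408)))) = sqrt(1345 + (75 - (-16 - 23/102))) = sqrt(1345 + (75 - 1*(-1655/102))) = sqrt(1345 + (75 + 1655/102)) = sqrt(1345 + 9305/102) = sqrt(146495/102) = sqrt(14942490)/102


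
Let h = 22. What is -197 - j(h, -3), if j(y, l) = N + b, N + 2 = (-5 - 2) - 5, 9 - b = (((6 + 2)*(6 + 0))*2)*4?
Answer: 192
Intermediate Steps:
b = -375 (b = 9 - ((6 + 2)*(6 + 0))*2*4 = 9 - (8*6)*2*4 = 9 - 48*2*4 = 9 - 96*4 = 9 - 1*384 = 9 - 384 = -375)
N = -14 (N = -2 + ((-5 - 2) - 5) = -2 + (-7 - 5) = -2 - 12 = -14)
j(y, l) = -389 (j(y, l) = -14 - 375 = -389)
-197 - j(h, -3) = -197 - 1*(-389) = -197 + 389 = 192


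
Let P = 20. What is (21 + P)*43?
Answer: 1763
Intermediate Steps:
(21 + P)*43 = (21 + 20)*43 = 41*43 = 1763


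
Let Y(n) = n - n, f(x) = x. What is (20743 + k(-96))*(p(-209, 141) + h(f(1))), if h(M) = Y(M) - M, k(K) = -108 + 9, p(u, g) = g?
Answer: 2890160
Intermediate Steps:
Y(n) = 0
k(K) = -99
h(M) = -M (h(M) = 0 - M = -M)
(20743 + k(-96))*(p(-209, 141) + h(f(1))) = (20743 - 99)*(141 - 1*1) = 20644*(141 - 1) = 20644*140 = 2890160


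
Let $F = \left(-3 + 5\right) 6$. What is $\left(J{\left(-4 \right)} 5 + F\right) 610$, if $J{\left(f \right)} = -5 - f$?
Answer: $4270$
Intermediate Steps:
$F = 12$ ($F = 2 \cdot 6 = 12$)
$\left(J{\left(-4 \right)} 5 + F\right) 610 = \left(\left(-5 - -4\right) 5 + 12\right) 610 = \left(\left(-5 + 4\right) 5 + 12\right) 610 = \left(\left(-1\right) 5 + 12\right) 610 = \left(-5 + 12\right) 610 = 7 \cdot 610 = 4270$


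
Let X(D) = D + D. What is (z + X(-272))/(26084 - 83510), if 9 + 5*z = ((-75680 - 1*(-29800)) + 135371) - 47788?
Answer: -19487/143565 ≈ -0.13574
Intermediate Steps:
X(D) = 2*D
z = 41694/5 (z = -9/5 + (((-75680 - 1*(-29800)) + 135371) - 47788)/5 = -9/5 + (((-75680 + 29800) + 135371) - 47788)/5 = -9/5 + ((-45880 + 135371) - 47788)/5 = -9/5 + (89491 - 47788)/5 = -9/5 + (1/5)*41703 = -9/5 + 41703/5 = 41694/5 ≈ 8338.8)
(z + X(-272))/(26084 - 83510) = (41694/5 + 2*(-272))/(26084 - 83510) = (41694/5 - 544)/(-57426) = (38974/5)*(-1/57426) = -19487/143565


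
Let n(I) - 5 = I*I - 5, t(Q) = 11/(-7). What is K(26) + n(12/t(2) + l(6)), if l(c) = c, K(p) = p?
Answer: 3470/121 ≈ 28.678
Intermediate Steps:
t(Q) = -11/7 (t(Q) = 11*(-1/7) = -11/7)
n(I) = I**2 (n(I) = 5 + (I*I - 5) = 5 + (I**2 - 5) = 5 + (-5 + I**2) = I**2)
K(26) + n(12/t(2) + l(6)) = 26 + (12/(-11/7) + 6)**2 = 26 + (12*(-7/11) + 6)**2 = 26 + (-84/11 + 6)**2 = 26 + (-18/11)**2 = 26 + 324/121 = 3470/121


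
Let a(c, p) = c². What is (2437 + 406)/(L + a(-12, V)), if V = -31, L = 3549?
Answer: 2843/3693 ≈ 0.76983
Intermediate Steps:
(2437 + 406)/(L + a(-12, V)) = (2437 + 406)/(3549 + (-12)²) = 2843/(3549 + 144) = 2843/3693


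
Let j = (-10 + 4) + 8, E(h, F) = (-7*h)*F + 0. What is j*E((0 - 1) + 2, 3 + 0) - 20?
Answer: -62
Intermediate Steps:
E(h, F) = -7*F*h (E(h, F) = -7*F*h + 0 = -7*F*h)
j = 2 (j = -6 + 8 = 2)
j*E((0 - 1) + 2, 3 + 0) - 20 = 2*(-7*(3 + 0)*((0 - 1) + 2)) - 20 = 2*(-7*3*(-1 + 2)) - 20 = 2*(-7*3*1) - 20 = 2*(-21) - 20 = -42 - 20 = -62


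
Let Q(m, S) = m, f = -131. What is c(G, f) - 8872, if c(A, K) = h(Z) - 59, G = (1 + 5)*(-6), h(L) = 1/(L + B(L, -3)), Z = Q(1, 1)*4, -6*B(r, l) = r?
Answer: -89307/10 ≈ -8930.7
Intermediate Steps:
B(r, l) = -r/6
Z = 4 (Z = 1*4 = 4)
h(L) = 6/(5*L) (h(L) = 1/(L - L/6) = 1/(5*L/6) = 6/(5*L))
G = -36 (G = 6*(-6) = -36)
c(A, K) = -587/10 (c(A, K) = (6/5)/4 - 59 = (6/5)*(1/4) - 59 = 3/10 - 59 = -587/10)
c(G, f) - 8872 = -587/10 - 8872 = -89307/10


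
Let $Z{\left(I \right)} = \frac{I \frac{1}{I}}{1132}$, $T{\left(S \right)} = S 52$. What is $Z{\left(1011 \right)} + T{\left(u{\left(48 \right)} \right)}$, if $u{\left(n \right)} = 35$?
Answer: $\frac{2060241}{1132} \approx 1820.0$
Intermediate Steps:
$T{\left(S \right)} = 52 S$
$Z{\left(I \right)} = \frac{1}{1132}$ ($Z{\left(I \right)} = 1 \cdot \frac{1}{1132} = \frac{1}{1132}$)
$Z{\left(1011 \right)} + T{\left(u{\left(48 \right)} \right)} = \frac{1}{1132} + 52 \cdot 35 = \frac{1}{1132} + 1820 = \frac{2060241}{1132}$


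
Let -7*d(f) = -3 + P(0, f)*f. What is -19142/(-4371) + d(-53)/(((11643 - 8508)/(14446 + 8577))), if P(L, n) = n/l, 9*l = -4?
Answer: 11025992359/1660980 ≈ 6638.2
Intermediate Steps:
l = -4/9 (l = (⅑)*(-4) = -4/9 ≈ -0.44444)
P(L, n) = -9*n/4 (P(L, n) = n/(-4/9) = n*(-9/4) = -9*n/4)
d(f) = 3/7 + 9*f²/28 (d(f) = -(-3 + (-9*f/4)*f)/7 = -(-3 - 9*f²/4)/7 = 3/7 + 9*f²/28)
-19142/(-4371) + d(-53)/(((11643 - 8508)/(14446 + 8577))) = -19142/(-4371) + (3/7 + (9/28)*(-53)²)/(((11643 - 8508)/(14446 + 8577))) = -19142*(-1/4371) + (3/7 + (9/28)*2809)/((3135/23023)) = 19142/4371 + (3/7 + 25281/28)/((3135*(1/23023))) = 19142/4371 + 25293/(28*(285/2093)) = 19142/4371 + (25293/28)*(2093/285) = 19142/4371 + 2520869/380 = 11025992359/1660980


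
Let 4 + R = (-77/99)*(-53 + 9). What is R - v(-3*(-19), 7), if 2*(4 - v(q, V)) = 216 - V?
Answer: 2353/18 ≈ 130.72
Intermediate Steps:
v(q, V) = -104 + V/2 (v(q, V) = 4 - (216 - V)/2 = 4 + (-108 + V/2) = -104 + V/2)
R = 272/9 (R = -4 + (-77/99)*(-53 + 9) = -4 - 77*1/99*(-44) = -4 - 7/9*(-44) = -4 + 308/9 = 272/9 ≈ 30.222)
R - v(-3*(-19), 7) = 272/9 - (-104 + (1/2)*7) = 272/9 - (-104 + 7/2) = 272/9 - 1*(-201/2) = 272/9 + 201/2 = 2353/18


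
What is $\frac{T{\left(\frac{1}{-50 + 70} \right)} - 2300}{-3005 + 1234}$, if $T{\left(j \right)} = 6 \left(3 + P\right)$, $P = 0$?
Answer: $\frac{326}{253} \approx 1.2885$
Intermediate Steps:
$T{\left(j \right)} = 18$ ($T{\left(j \right)} = 6 \left(3 + 0\right) = 6 \cdot 3 = 18$)
$\frac{T{\left(\frac{1}{-50 + 70} \right)} - 2300}{-3005 + 1234} = \frac{18 - 2300}{-3005 + 1234} = \frac{18 - 2300}{-1771} = \left(-2282\right) \left(- \frac{1}{1771}\right) = \frac{326}{253}$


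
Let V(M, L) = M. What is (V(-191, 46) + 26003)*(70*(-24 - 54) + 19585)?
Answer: 364594500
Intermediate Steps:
(V(-191, 46) + 26003)*(70*(-24 - 54) + 19585) = (-191 + 26003)*(70*(-24 - 54) + 19585) = 25812*(70*(-78) + 19585) = 25812*(-5460 + 19585) = 25812*14125 = 364594500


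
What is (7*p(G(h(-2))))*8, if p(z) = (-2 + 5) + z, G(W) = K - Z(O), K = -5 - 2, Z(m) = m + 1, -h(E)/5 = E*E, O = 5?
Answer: -560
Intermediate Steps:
h(E) = -5*E**2 (h(E) = -5*E*E = -5*E**2)
Z(m) = 1 + m
K = -7
G(W) = -13 (G(W) = -7 - (1 + 5) = -7 - 1*6 = -7 - 6 = -13)
p(z) = 3 + z
(7*p(G(h(-2))))*8 = (7*(3 - 13))*8 = (7*(-10))*8 = -70*8 = -560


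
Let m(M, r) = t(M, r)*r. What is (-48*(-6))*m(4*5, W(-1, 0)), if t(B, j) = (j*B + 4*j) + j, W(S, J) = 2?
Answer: 28800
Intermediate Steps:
t(B, j) = 5*j + B*j (t(B, j) = (B*j + 4*j) + j = (4*j + B*j) + j = 5*j + B*j)
m(M, r) = r²*(5 + M) (m(M, r) = (r*(5 + M))*r = r²*(5 + M))
(-48*(-6))*m(4*5, W(-1, 0)) = (-48*(-6))*(2²*(5 + 4*5)) = (-16*(-18))*(4*(5 + 20)) = 288*(4*25) = 288*100 = 28800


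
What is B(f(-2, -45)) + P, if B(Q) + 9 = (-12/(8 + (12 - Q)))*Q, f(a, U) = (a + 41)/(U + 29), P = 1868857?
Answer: 670916900/359 ≈ 1.8689e+6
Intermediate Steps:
f(a, U) = (41 + a)/(29 + U)
B(Q) = -9 - 12*Q/(20 - Q) (B(Q) = -9 + (-12/(8 + (12 - Q)))*Q = -9 + (-12/(20 - Q))*Q = -9 - 12*Q/(20 - Q))
B(f(-2, -45)) + P = 3*(60 + (41 - 2)/(29 - 45))/(-20 + (41 - 2)/(29 - 45)) + 1868857 = 3*(60 + 39/(-16))/(-20 + 39/(-16)) + 1868857 = 3*(60 - 1/16*39)/(-20 - 1/16*39) + 1868857 = 3*(60 - 39/16)/(-20 - 39/16) + 1868857 = 3*(921/16)/(-359/16) + 1868857 = 3*(-16/359)*(921/16) + 1868857 = -2763/359 + 1868857 = 670916900/359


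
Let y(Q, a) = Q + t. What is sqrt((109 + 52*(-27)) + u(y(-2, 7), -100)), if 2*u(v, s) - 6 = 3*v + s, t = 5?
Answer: 5*I*sqrt(214)/2 ≈ 36.572*I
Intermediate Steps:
y(Q, a) = 5 + Q (y(Q, a) = Q + 5 = 5 + Q)
u(v, s) = 3 + s/2 + 3*v/2 (u(v, s) = 3 + (3*v + s)/2 = 3 + (s + 3*v)/2 = 3 + (s/2 + 3*v/2) = 3 + s/2 + 3*v/2)
sqrt((109 + 52*(-27)) + u(y(-2, 7), -100)) = sqrt((109 + 52*(-27)) + (3 + (1/2)*(-100) + 3*(5 - 2)/2)) = sqrt((109 - 1404) + (3 - 50 + (3/2)*3)) = sqrt(-1295 + (3 - 50 + 9/2)) = sqrt(-1295 - 85/2) = sqrt(-2675/2) = 5*I*sqrt(214)/2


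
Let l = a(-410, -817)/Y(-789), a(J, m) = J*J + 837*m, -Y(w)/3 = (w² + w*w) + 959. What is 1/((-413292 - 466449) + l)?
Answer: -3738003/3288473981494 ≈ -1.1367e-6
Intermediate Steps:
Y(w) = -2877 - 6*w² (Y(w) = -3*((w² + w*w) + 959) = -3*((w² + w²) + 959) = -3*(2*w² + 959) = -3*(959 + 2*w²) = -2877 - 6*w²)
a(J, m) = J² + 837*m
l = 515729/3738003 (l = ((-410)² + 837*(-817))/(-2877 - 6*(-789)²) = (168100 - 683829)/(-2877 - 6*622521) = -515729/(-2877 - 3735126) = -515729/(-3738003) = -515729*(-1/3738003) = 515729/3738003 ≈ 0.13797)
1/((-413292 - 466449) + l) = 1/((-413292 - 466449) + 515729/3738003) = 1/(-879741 + 515729/3738003) = 1/(-3288473981494/3738003) = -3738003/3288473981494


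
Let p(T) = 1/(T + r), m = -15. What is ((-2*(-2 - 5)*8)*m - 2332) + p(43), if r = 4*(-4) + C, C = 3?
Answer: -120359/30 ≈ -4012.0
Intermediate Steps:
r = -13 (r = 4*(-4) + 3 = -16 + 3 = -13)
p(T) = 1/(-13 + T) (p(T) = 1/(T - 13) = 1/(-13 + T))
((-2*(-2 - 5)*8)*m - 2332) + p(43) = ((-2*(-2 - 5)*8)*(-15) - 2332) + 1/(-13 + 43) = ((-2*(-7)*8)*(-15) - 2332) + 1/30 = ((14*8)*(-15) - 2332) + 1/30 = (112*(-15) - 2332) + 1/30 = (-1680 - 2332) + 1/30 = -4012 + 1/30 = -120359/30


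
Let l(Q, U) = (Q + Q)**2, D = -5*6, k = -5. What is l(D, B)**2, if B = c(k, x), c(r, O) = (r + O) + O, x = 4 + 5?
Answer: 12960000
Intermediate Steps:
x = 9
c(r, O) = r + 2*O (c(r, O) = (O + r) + O = r + 2*O)
B = 13 (B = -5 + 2*9 = -5 + 18 = 13)
D = -30
l(Q, U) = 4*Q**2 (l(Q, U) = (2*Q)**2 = 4*Q**2)
l(D, B)**2 = (4*(-30)**2)**2 = (4*900)**2 = 3600**2 = 12960000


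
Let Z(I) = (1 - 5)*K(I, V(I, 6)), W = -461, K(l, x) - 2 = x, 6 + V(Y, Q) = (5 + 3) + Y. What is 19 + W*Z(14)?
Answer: 33211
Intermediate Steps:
V(Y, Q) = 2 + Y (V(Y, Q) = -6 + ((5 + 3) + Y) = -6 + (8 + Y) = 2 + Y)
K(l, x) = 2 + x
Z(I) = -16 - 4*I (Z(I) = (1 - 5)*(2 + (2 + I)) = -4*(4 + I) = -16 - 4*I)
19 + W*Z(14) = 19 - 461*(-16 - 4*14) = 19 - 461*(-16 - 56) = 19 - 461*(-72) = 19 + 33192 = 33211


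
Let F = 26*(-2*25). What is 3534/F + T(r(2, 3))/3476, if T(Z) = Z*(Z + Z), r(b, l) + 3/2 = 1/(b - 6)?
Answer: -24552443/9037600 ≈ -2.7167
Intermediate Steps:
r(b, l) = -3/2 + 1/(-6 + b) (r(b, l) = -3/2 + 1/(b - 6) = -3/2 + 1/(-6 + b))
T(Z) = 2*Z² (T(Z) = Z*(2*Z) = 2*Z²)
F = -1300 (F = 26*(-50) = -1300)
3534/F + T(r(2, 3))/3476 = 3534/(-1300) + (2*((20 - 3*2)/(2*(-6 + 2)))²)/3476 = 3534*(-1/1300) + (2*((½)*(20 - 6)/(-4))²)*(1/3476) = -1767/650 + (2*((½)*(-¼)*14)²)*(1/3476) = -1767/650 + (2*(-7/4)²)*(1/3476) = -1767/650 + (2*(49/16))*(1/3476) = -1767/650 + (49/8)*(1/3476) = -1767/650 + 49/27808 = -24552443/9037600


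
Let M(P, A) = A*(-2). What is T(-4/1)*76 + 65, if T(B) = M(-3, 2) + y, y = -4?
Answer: -543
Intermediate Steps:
M(P, A) = -2*A
T(B) = -8 (T(B) = -2*2 - 4 = -4 - 4 = -8)
T(-4/1)*76 + 65 = -8*76 + 65 = -608 + 65 = -543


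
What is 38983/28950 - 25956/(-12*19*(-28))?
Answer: -2991421/1100100 ≈ -2.7192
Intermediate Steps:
38983/28950 - 25956/(-12*19*(-28)) = 38983*(1/28950) - 25956/((-228*(-28))) = 38983/28950 - 25956/6384 = 38983/28950 - 25956*1/6384 = 38983/28950 - 309/76 = -2991421/1100100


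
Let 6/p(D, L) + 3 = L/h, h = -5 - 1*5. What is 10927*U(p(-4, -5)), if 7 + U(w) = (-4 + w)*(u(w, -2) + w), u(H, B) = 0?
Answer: 2283743/25 ≈ 91350.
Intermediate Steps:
h = -10 (h = -5 - 5 = -10)
p(D, L) = 6/(-3 - L/10) (p(D, L) = 6/(-3 + L/(-10)) = 6/(-3 + L*(-⅒)) = 6/(-3 - L/10))
U(w) = -7 + w*(-4 + w) (U(w) = -7 + (-4 + w)*(0 + w) = -7 + (-4 + w)*w = -7 + w*(-4 + w))
10927*U(p(-4, -5)) = 10927*(-7 + (-60/(30 - 5))² - (-240)/(30 - 5)) = 10927*(-7 + (-60/25)² - (-240)/25) = 10927*(-7 + (-60*1/25)² - (-240)/25) = 10927*(-7 + (-12/5)² - 4*(-12/5)) = 10927*(-7 + 144/25 + 48/5) = 10927*(209/25) = 2283743/25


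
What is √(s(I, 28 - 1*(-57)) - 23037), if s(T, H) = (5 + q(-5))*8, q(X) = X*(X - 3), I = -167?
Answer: I*√22677 ≈ 150.59*I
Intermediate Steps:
q(X) = X*(-3 + X)
s(T, H) = 360 (s(T, H) = (5 - 5*(-3 - 5))*8 = (5 - 5*(-8))*8 = (5 + 40)*8 = 45*8 = 360)
√(s(I, 28 - 1*(-57)) - 23037) = √(360 - 23037) = √(-22677) = I*√22677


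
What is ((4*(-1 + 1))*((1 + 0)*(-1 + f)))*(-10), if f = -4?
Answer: 0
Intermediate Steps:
((4*(-1 + 1))*((1 + 0)*(-1 + f)))*(-10) = ((4*(-1 + 1))*((1 + 0)*(-1 - 4)))*(-10) = ((4*0)*(1*(-5)))*(-10) = (0*(-5))*(-10) = 0*(-10) = 0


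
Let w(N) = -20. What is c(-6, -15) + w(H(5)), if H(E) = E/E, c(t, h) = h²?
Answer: 205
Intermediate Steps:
H(E) = 1
c(-6, -15) + w(H(5)) = (-15)² - 20 = 225 - 20 = 205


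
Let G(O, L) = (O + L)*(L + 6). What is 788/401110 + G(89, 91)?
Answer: 3501690694/200555 ≈ 17460.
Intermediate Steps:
G(O, L) = (6 + L)*(L + O) (G(O, L) = (L + O)*(6 + L) = (6 + L)*(L + O))
788/401110 + G(89, 91) = 788/401110 + (91**2 + 6*91 + 6*89 + 91*89) = 788*(1/401110) + (8281 + 546 + 534 + 8099) = 394/200555 + 17460 = 3501690694/200555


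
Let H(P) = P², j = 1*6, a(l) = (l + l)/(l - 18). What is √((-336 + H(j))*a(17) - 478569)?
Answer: 3*I*√52041 ≈ 684.38*I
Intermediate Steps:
a(l) = 2*l/(-18 + l) (a(l) = (2*l)/(-18 + l) = 2*l/(-18 + l))
j = 6
√((-336 + H(j))*a(17) - 478569) = √((-336 + 6²)*(2*17/(-18 + 17)) - 478569) = √((-336 + 36)*(2*17/(-1)) - 478569) = √(-600*17*(-1) - 478569) = √(-300*(-34) - 478569) = √(10200 - 478569) = √(-468369) = 3*I*√52041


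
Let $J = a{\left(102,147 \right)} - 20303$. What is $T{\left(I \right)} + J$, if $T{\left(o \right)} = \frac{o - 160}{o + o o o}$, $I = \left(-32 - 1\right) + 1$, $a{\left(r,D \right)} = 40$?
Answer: $- \frac{20769569}{1025} \approx -20263.0$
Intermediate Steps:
$I = -32$ ($I = -33 + 1 = -32$)
$T{\left(o \right)} = \frac{-160 + o}{o + o^{3}}$ ($T{\left(o \right)} = \frac{-160 + o}{o + o^{2} o} = \frac{-160 + o}{o + o^{3}}$)
$J = -20263$ ($J = 40 - 20303 = -20263$)
$T{\left(I \right)} + J = \frac{-160 - 32}{-32 + \left(-32\right)^{3}} - 20263 = \frac{1}{-32 - 32768} \left(-192\right) - 20263 = \frac{1}{-32800} \left(-192\right) - 20263 = \left(- \frac{1}{32800}\right) \left(-192\right) - 20263 = \frac{6}{1025} - 20263 = - \frac{20769569}{1025}$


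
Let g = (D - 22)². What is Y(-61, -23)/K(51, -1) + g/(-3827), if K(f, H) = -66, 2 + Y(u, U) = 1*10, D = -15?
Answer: -60485/126291 ≈ -0.47893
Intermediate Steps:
Y(u, U) = 8 (Y(u, U) = -2 + 1*10 = -2 + 10 = 8)
g = 1369 (g = (-15 - 22)² = (-37)² = 1369)
Y(-61, -23)/K(51, -1) + g/(-3827) = 8/(-66) + 1369/(-3827) = 8*(-1/66) + 1369*(-1/3827) = -4/33 - 1369/3827 = -60485/126291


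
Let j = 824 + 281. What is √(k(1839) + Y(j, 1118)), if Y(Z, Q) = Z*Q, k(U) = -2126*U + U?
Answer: I*√2672485 ≈ 1634.8*I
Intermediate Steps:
k(U) = -2125*U
j = 1105
Y(Z, Q) = Q*Z
√(k(1839) + Y(j, 1118)) = √(-2125*1839 + 1118*1105) = √(-3907875 + 1235390) = √(-2672485) = I*√2672485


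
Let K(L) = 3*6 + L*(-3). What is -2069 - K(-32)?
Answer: -2183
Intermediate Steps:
K(L) = 18 - 3*L
-2069 - K(-32) = -2069 - (18 - 3*(-32)) = -2069 - (18 + 96) = -2069 - 1*114 = -2069 - 114 = -2183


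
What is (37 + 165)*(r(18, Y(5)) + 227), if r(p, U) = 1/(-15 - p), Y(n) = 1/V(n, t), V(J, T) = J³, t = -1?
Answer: 1512980/33 ≈ 45848.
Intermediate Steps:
Y(n) = n⁻³ (Y(n) = 1/(n³) = n⁻³)
(37 + 165)*(r(18, Y(5)) + 227) = (37 + 165)*(-1/(15 + 18) + 227) = 202*(-1/33 + 227) = 202*(7490/33) = 1512980/33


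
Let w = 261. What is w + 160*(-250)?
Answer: -39739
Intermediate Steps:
w + 160*(-250) = 261 + 160*(-250) = 261 - 40000 = -39739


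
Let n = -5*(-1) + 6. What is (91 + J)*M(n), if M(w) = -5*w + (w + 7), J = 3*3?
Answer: -3700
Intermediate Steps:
J = 9
n = 11 (n = 5 + 6 = 11)
M(w) = 7 - 4*w (M(w) = -5*w + (7 + w) = 7 - 4*w)
(91 + J)*M(n) = (91 + 9)*(7 - 4*11) = 100*(7 - 44) = 100*(-37) = -3700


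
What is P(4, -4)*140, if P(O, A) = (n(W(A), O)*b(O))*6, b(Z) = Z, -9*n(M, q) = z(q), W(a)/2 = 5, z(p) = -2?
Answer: 2240/3 ≈ 746.67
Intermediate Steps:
W(a) = 10 (W(a) = 2*5 = 10)
n(M, q) = 2/9 (n(M, q) = -⅑*(-2) = 2/9)
P(O, A) = 4*O/3 (P(O, A) = (2*O/9)*6 = 4*O/3)
P(4, -4)*140 = ((4/3)*4)*140 = (16/3)*140 = 2240/3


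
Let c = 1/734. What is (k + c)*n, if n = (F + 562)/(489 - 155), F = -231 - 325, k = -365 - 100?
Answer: -1023927/122578 ≈ -8.3533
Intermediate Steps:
c = 1/734 ≈ 0.0013624
k = -465
F = -556
n = 3/167 (n = (-556 + 562)/(489 - 155) = 6/334 = 6*(1/334) = 3/167 ≈ 0.017964)
(k + c)*n = (-465 + 1/734)*(3/167) = -341309/734*3/167 = -1023927/122578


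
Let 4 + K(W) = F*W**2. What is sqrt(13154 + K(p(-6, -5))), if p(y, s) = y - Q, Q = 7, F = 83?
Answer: sqrt(27177) ≈ 164.85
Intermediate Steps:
p(y, s) = -7 + y (p(y, s) = y - 1*7 = y - 7 = -7 + y)
K(W) = -4 + 83*W**2
sqrt(13154 + K(p(-6, -5))) = sqrt(13154 + (-4 + 83*(-7 - 6)**2)) = sqrt(13154 + (-4 + 83*(-13)**2)) = sqrt(13154 + (-4 + 83*169)) = sqrt(13154 + (-4 + 14027)) = sqrt(13154 + 14023) = sqrt(27177)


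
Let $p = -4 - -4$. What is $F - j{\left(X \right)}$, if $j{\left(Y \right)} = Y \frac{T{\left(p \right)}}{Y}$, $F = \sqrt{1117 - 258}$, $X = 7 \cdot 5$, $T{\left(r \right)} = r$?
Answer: $\sqrt{859} \approx 29.309$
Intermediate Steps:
$p = 0$ ($p = -4 + 4 = 0$)
$X = 35$
$F = \sqrt{859} \approx 29.309$
$j{\left(Y \right)} = 0$ ($j{\left(Y \right)} = Y \frac{0}{Y} = Y 0 = 0$)
$F - j{\left(X \right)} = \sqrt{859} - 0 = \sqrt{859} + 0 = \sqrt{859}$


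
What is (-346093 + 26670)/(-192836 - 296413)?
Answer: 319423/489249 ≈ 0.65288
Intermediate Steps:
(-346093 + 26670)/(-192836 - 296413) = -319423/(-489249) = -319423*(-1/489249) = 319423/489249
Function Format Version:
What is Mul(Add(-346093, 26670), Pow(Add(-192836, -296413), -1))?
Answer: Rational(319423, 489249) ≈ 0.65288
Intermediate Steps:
Mul(Add(-346093, 26670), Pow(Add(-192836, -296413), -1)) = Mul(-319423, Pow(-489249, -1)) = Mul(-319423, Rational(-1, 489249)) = Rational(319423, 489249)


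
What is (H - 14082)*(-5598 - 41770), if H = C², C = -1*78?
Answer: 378849264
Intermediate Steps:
C = -78
H = 6084 (H = (-78)² = 6084)
(H - 14082)*(-5598 - 41770) = (6084 - 14082)*(-5598 - 41770) = -7998*(-47368) = 378849264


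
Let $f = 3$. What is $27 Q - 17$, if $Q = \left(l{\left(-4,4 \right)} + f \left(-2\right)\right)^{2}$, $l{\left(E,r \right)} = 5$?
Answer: $10$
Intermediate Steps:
$Q = 1$ ($Q = \left(5 + 3 \left(-2\right)\right)^{2} = \left(5 - 6\right)^{2} = \left(-1\right)^{2} = 1$)
$27 Q - 17 = 27 \cdot 1 - 17 = 27 - 17 = 10$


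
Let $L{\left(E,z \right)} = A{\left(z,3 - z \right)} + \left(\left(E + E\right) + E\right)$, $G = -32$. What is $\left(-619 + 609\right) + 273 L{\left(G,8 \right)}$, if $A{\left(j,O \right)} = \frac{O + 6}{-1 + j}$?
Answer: $-26179$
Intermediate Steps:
$A{\left(j,O \right)} = \frac{6 + O}{-1 + j}$
$L{\left(E,z \right)} = 3 E + \frac{9 - z}{-1 + z}$ ($L{\left(E,z \right)} = \frac{6 - \left(-3 + z\right)}{-1 + z} + \left(\left(E + E\right) + E\right) = \frac{9 - z}{-1 + z} + \left(2 E + E\right) = \frac{9 - z}{-1 + z} + 3 E = 3 E + \frac{9 - z}{-1 + z}$)
$\left(-619 + 609\right) + 273 L{\left(G,8 \right)} = \left(-619 + 609\right) + 273 \frac{9 - 8 + 3 \left(-32\right) \left(-1 + 8\right)}{-1 + 8} = -10 + 273 \frac{9 - 8 + 3 \left(-32\right) 7}{7} = -10 + 273 \frac{9 - 8 - 672}{7} = -10 + 273 \cdot \frac{1}{7} \left(-671\right) = -10 + 273 \left(- \frac{671}{7}\right) = -10 - 26169 = -26179$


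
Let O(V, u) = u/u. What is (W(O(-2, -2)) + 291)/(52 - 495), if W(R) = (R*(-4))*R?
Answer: -287/443 ≈ -0.64786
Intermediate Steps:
O(V, u) = 1
W(R) = -4*R² (W(R) = (-4*R)*R = -4*R²)
(W(O(-2, -2)) + 291)/(52 - 495) = (-4*1² + 291)/(52 - 495) = (-4*1 + 291)/(-443) = (-4 + 291)*(-1/443) = 287*(-1/443) = -287/443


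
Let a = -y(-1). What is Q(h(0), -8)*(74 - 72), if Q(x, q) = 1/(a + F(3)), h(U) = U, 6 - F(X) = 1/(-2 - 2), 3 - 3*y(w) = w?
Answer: 24/59 ≈ 0.40678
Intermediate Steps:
y(w) = 1 - w/3
F(X) = 25/4 (F(X) = 6 - 1/(-2 - 2) = 6 - 1/(-4) = 6 - 1*(-¼) = 6 + ¼ = 25/4)
a = -4/3 (a = -(1 - ⅓*(-1)) = -(1 + ⅓) = -1*4/3 = -4/3 ≈ -1.3333)
Q(x, q) = 12/59 (Q(x, q) = 1/(-4/3 + 25/4) = 1/(59/12) = 12/59)
Q(h(0), -8)*(74 - 72) = 12*(74 - 72)/59 = (12/59)*2 = 24/59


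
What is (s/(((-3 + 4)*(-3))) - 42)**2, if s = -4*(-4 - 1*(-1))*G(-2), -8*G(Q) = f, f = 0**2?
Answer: 1764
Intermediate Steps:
f = 0
G(Q) = 0 (G(Q) = -1/8*0 = 0)
s = 0 (s = -4*(-4 - 1*(-1))*0 = -4*(-4 + 1)*0 = -(-12)*0 = -4*0 = 0)
(s/(((-3 + 4)*(-3))) - 42)**2 = (0/(((-3 + 4)*(-3))) - 42)**2 = (0/((1*(-3))) - 42)**2 = (0/(-3) - 42)**2 = (0*(-1/3) - 42)**2 = (0 - 42)**2 = (-42)**2 = 1764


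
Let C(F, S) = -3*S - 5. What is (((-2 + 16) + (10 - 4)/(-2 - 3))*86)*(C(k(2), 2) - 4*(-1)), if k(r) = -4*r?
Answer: -38528/5 ≈ -7705.6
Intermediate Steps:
C(F, S) = -5 - 3*S
(((-2 + 16) + (10 - 4)/(-2 - 3))*86)*(C(k(2), 2) - 4*(-1)) = (((-2 + 16) + (10 - 4)/(-2 - 3))*86)*((-5 - 3*2) - 4*(-1)) = ((14 + 6/(-5))*86)*((-5 - 6) + 4) = ((14 + 6*(-1/5))*86)*(-11 + 4) = ((14 - 6/5)*86)*(-7) = ((64/5)*86)*(-7) = (5504/5)*(-7) = -38528/5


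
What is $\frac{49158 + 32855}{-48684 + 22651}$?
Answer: $- \frac{82013}{26033} \approx -3.1503$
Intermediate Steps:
$\frac{49158 + 32855}{-48684 + 22651} = \frac{82013}{-26033} = 82013 \left(- \frac{1}{26033}\right) = - \frac{82013}{26033}$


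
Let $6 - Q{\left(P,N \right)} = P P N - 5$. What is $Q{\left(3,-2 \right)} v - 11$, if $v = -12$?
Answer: $-359$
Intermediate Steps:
$Q{\left(P,N \right)} = 11 - N P^{2}$ ($Q{\left(P,N \right)} = 6 - \left(P P N - 5\right) = 6 - \left(P^{2} N - 5\right) = 6 - \left(N P^{2} - 5\right) = 6 - \left(-5 + N P^{2}\right) = 11 - N P^{2}$)
$Q{\left(3,-2 \right)} v - 11 = \left(11 - - 2 \cdot 3^{2}\right) \left(-12\right) - 11 = \left(11 - \left(-2\right) 9\right) \left(-12\right) - 11 = \left(11 + 18\right) \left(-12\right) - 11 = 29 \left(-12\right) - 11 = -348 - 11 = -359$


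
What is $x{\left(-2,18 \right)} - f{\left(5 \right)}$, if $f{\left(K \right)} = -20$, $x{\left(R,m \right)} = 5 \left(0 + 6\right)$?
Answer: $50$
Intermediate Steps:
$x{\left(R,m \right)} = 30$ ($x{\left(R,m \right)} = 5 \cdot 6 = 30$)
$x{\left(-2,18 \right)} - f{\left(5 \right)} = 30 - -20 = 30 + 20 = 50$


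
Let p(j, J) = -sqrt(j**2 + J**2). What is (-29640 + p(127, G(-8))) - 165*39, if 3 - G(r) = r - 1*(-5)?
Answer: -36075 - sqrt(16165) ≈ -36202.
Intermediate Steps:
G(r) = -2 - r (G(r) = 3 - (r - 1*(-5)) = 3 - (r + 5) = 3 - (5 + r) = 3 + (-5 - r) = -2 - r)
p(j, J) = -sqrt(J**2 + j**2)
(-29640 + p(127, G(-8))) - 165*39 = (-29640 - sqrt((-2 - 1*(-8))**2 + 127**2)) - 165*39 = (-29640 - sqrt((-2 + 8)**2 + 16129)) - 6435 = (-29640 - sqrt(6**2 + 16129)) - 6435 = (-29640 - sqrt(36 + 16129)) - 6435 = (-29640 - sqrt(16165)) - 6435 = -36075 - sqrt(16165)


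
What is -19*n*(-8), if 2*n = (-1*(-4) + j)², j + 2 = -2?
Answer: 0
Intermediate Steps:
j = -4 (j = -2 - 2 = -4)
n = 0 (n = (-1*(-4) - 4)²/2 = (4 - 4)²/2 = (½)*0² = (½)*0 = 0)
-19*n*(-8) = -19*0*(-8) = 0*(-8) = 0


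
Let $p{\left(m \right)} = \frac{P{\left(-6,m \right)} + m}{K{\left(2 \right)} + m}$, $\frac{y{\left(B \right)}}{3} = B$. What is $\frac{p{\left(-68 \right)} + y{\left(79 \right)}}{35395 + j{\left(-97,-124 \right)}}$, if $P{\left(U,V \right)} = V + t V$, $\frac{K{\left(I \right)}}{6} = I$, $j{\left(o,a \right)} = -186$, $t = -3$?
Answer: $\frac{3301}{492926} \approx 0.0066967$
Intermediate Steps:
$K{\left(I \right)} = 6 I$
$y{\left(B \right)} = 3 B$
$P{\left(U,V \right)} = - 2 V$ ($P{\left(U,V \right)} = V - 3 V = - 2 V$)
$p{\left(m \right)} = - \frac{m}{12 + m}$ ($p{\left(m \right)} = \frac{- 2 m + m}{6 \cdot 2 + m} = \frac{\left(-1\right) m}{12 + m} = - \frac{m}{12 + m}$)
$\frac{p{\left(-68 \right)} + y{\left(79 \right)}}{35395 + j{\left(-97,-124 \right)}} = \frac{\left(-1\right) \left(-68\right) \frac{1}{12 - 68} + 3 \cdot 79}{35395 - 186} = \frac{\left(-1\right) \left(-68\right) \frac{1}{-56} + 237}{35209} = \left(\left(-1\right) \left(-68\right) \left(- \frac{1}{56}\right) + 237\right) \frac{1}{35209} = \left(- \frac{17}{14} + 237\right) \frac{1}{35209} = \frac{3301}{14} \cdot \frac{1}{35209} = \frac{3301}{492926}$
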